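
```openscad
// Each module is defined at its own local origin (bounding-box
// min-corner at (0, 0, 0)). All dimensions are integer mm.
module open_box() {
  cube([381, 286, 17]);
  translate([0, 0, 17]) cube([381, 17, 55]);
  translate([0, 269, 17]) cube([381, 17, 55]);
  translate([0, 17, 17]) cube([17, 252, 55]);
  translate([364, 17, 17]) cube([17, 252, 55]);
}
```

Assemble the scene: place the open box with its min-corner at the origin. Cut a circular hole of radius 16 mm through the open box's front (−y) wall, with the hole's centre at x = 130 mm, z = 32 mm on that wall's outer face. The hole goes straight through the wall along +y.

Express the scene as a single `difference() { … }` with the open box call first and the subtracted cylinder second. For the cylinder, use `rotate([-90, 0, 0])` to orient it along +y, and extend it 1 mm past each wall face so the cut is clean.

difference() {
  open_box();
  translate([130, -1, 32]) rotate([-90, 0, 0]) cylinder(h = 19, r = 16);
}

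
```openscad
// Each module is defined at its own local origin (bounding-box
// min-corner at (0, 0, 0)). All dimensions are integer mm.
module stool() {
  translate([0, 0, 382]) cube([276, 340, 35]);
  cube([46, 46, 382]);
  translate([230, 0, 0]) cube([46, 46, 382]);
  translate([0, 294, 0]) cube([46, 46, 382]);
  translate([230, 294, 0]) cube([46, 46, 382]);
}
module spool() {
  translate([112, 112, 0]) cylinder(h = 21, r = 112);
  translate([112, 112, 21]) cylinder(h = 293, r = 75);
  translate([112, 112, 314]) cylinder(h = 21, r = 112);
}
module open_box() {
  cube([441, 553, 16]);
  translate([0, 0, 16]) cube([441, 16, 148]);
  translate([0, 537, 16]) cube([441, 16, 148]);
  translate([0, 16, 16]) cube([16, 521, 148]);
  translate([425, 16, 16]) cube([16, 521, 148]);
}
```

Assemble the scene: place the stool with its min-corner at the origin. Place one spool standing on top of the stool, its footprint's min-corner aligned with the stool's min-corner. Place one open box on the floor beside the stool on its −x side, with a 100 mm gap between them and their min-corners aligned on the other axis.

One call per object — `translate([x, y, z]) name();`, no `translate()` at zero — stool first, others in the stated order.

stool();
translate([0, 0, 417]) spool();
translate([-541, 0, 0]) open_box();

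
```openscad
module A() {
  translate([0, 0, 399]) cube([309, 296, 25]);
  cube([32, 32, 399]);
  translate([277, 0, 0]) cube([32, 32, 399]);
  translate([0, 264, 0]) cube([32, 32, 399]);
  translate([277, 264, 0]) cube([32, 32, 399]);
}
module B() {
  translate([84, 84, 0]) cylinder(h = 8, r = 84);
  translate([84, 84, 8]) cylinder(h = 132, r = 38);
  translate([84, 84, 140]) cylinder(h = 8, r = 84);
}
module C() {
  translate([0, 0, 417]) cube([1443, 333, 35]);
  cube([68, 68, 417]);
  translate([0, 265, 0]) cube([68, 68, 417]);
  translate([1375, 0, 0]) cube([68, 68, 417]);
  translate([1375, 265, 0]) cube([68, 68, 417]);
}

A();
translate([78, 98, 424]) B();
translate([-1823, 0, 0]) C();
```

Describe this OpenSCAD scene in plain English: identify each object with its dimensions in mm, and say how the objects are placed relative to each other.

A is a simple wooden stool: a rectangular seat 309 mm (x) by 296 mm (y), 25 mm thick, top face at z = 424 mm, on four square legs, each 32×32 mm in cross-section. The legs rest on z = 0, each flush with a corner of the seat.

B is a spool: two coaxial disc flanges of radius 84 mm and thickness 8 mm, joined by a core cylinder of radius 38 mm and height 132 mm. The lower flange rests on z = 0 and the three cylinders share a vertical axis.

C is a bench: a 1443×333 mm seat slab, 35 mm thick, top at z = 452 mm, on four 68×68 mm square legs flush with the seat corners and standing on z = 0.

The spool is on top of the stool. The bench is on the floor beside the stool on its −x side.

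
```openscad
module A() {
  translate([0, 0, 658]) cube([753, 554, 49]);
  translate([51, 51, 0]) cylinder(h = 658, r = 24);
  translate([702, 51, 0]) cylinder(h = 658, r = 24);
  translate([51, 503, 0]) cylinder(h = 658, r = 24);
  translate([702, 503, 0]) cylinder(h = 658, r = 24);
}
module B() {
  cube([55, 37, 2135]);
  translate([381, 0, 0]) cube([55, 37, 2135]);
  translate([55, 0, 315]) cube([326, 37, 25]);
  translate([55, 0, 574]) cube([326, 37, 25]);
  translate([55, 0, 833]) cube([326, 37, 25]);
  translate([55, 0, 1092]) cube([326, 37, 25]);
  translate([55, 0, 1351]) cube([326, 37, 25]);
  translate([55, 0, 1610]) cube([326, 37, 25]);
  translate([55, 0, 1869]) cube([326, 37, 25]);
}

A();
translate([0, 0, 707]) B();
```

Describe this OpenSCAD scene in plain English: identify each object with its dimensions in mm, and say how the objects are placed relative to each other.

A is a table: top 753 mm (x) × 554 mm (y), 49 mm thick, upper face at z = 707 mm, on four round legs of 48 mm diameter, each leg's bounding box inset 27 mm from the nearest pair of top edges, running from z = 0 to the bottom of the top.

B is a straight ladder. Two 55×37 mm vertical rails, 2135 mm tall, stand 436 mm apart (outside-to-outside) with their front faces coplanar on the −y side. 7 rungs, each 37 mm deep and 25 mm tall, span between the inner faces of the rails, front faces flush with the rails. The lowest rung's underside is at z = 315 mm and rungs are spaced 259 mm apart (underside to underside).

The ladder is on top of the table.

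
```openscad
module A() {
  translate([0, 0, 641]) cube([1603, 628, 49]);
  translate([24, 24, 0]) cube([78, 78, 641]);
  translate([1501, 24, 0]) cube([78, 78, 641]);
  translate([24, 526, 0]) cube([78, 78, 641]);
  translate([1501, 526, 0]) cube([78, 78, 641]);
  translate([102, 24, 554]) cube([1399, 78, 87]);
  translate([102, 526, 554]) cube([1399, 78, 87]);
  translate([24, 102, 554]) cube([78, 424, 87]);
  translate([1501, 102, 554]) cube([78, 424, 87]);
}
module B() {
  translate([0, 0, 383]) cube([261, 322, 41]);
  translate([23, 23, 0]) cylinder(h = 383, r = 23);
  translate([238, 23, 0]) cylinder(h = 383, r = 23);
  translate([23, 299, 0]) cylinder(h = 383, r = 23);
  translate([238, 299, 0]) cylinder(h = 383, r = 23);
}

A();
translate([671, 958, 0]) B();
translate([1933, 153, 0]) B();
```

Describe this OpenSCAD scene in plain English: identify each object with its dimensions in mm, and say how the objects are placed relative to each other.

A is a rectangular dining table. The top is 1603×628×49 mm with its upper surface at z = 690 mm. It stands on four 78×78 mm square legs, each inset 24 mm from the nearest pair of top edges, running from the floor to the underside of the top. Four apron rails, 78 mm thick and 87 mm tall, run between adjacent legs with their top edges flush with the underside of the top and their outer faces flush with the legs' outer faces.

B is a simple wooden stool: a rectangular seat 261 mm (x) by 322 mm (y), 41 mm thick, top face at z = 424 mm, on four round legs, each 46 mm in diameter. The legs rest on z = 0, each leg's axis is inset half a diameter from the nearest pair of seat edges (so the leg's bounding box is flush with the corner).

Two stools sit around the table at the +y, +x sides.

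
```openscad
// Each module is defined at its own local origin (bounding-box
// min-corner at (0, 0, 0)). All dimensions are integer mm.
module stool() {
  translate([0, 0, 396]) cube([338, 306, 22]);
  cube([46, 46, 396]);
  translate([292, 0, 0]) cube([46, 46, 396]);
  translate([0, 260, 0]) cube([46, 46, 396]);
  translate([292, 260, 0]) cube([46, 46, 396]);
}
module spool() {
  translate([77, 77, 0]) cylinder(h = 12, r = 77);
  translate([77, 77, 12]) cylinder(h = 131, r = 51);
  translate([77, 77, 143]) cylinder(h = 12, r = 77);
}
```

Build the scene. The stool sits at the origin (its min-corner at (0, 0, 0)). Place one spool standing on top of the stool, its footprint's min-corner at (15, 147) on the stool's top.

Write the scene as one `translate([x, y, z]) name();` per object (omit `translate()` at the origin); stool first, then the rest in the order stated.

stool();
translate([15, 147, 418]) spool();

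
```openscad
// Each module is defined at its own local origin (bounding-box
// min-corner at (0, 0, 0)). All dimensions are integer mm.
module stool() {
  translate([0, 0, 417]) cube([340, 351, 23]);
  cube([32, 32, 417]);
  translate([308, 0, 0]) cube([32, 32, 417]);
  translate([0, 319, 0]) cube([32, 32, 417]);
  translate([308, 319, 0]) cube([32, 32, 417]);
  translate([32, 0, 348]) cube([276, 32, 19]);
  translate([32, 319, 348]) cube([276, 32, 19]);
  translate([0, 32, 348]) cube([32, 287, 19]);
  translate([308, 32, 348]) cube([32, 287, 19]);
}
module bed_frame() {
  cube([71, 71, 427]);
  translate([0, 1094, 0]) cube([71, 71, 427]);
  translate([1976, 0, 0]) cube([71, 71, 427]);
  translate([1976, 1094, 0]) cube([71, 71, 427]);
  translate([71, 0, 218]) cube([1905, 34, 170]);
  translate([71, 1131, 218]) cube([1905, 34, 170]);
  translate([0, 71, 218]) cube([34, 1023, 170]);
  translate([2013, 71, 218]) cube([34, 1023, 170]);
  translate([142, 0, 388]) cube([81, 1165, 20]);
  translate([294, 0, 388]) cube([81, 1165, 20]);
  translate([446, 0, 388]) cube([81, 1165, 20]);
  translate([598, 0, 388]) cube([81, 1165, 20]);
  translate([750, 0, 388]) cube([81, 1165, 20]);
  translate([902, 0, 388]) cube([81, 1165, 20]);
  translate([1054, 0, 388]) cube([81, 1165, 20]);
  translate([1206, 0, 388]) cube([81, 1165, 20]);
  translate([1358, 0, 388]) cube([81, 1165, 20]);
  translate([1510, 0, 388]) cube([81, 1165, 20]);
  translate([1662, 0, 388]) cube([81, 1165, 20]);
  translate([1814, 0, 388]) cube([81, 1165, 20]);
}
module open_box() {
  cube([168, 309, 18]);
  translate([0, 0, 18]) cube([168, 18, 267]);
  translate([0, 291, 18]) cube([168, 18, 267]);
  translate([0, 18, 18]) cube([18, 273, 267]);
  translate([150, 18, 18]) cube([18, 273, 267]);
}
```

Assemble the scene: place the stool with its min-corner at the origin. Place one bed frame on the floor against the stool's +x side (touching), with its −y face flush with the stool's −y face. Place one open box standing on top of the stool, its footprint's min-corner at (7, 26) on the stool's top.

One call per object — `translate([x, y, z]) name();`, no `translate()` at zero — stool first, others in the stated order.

stool();
translate([340, 0, 0]) bed_frame();
translate([7, 26, 440]) open_box();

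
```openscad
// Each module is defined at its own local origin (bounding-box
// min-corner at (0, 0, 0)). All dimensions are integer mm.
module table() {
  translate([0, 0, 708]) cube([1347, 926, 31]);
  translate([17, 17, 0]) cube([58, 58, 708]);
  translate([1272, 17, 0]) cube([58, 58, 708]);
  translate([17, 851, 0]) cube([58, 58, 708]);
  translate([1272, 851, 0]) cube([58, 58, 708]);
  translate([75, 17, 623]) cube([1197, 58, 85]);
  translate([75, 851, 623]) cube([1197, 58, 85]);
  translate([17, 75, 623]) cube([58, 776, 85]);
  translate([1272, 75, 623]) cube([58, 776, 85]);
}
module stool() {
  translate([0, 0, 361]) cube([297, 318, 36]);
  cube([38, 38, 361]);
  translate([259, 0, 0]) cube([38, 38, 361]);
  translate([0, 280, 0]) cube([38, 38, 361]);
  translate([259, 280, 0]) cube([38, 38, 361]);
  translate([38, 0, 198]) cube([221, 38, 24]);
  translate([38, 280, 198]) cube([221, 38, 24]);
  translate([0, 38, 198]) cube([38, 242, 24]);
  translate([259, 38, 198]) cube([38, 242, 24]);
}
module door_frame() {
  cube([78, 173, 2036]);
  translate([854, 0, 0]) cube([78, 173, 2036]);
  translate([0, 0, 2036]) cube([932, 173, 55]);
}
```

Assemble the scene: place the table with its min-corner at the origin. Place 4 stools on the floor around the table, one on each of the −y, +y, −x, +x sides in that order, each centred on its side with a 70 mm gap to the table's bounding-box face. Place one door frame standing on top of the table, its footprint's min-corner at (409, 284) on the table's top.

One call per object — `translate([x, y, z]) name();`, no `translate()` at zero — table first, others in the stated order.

table();
translate([525, -388, 0]) stool();
translate([525, 996, 0]) stool();
translate([-367, 304, 0]) stool();
translate([1417, 304, 0]) stool();
translate([409, 284, 739]) door_frame();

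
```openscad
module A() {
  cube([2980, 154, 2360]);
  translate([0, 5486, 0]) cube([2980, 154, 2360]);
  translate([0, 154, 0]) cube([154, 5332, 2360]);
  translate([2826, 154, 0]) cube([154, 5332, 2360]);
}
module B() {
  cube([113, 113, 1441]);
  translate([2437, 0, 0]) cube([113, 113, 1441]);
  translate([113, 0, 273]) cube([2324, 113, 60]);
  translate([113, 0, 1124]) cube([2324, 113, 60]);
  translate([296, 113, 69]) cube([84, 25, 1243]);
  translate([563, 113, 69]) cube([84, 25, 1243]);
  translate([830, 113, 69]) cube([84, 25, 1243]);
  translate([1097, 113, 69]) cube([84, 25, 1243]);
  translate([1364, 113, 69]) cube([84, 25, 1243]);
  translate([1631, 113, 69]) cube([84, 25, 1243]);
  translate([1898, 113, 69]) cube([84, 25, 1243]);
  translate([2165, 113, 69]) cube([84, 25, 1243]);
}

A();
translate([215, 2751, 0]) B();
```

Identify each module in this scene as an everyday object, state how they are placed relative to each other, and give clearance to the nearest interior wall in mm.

Clearances: x = 61, y = 2597; minimum 61 mm.

A is a house frame. B is a fence section. The fence section sits inside the house frame, centred. The clearance to the nearest interior wall is 61 mm.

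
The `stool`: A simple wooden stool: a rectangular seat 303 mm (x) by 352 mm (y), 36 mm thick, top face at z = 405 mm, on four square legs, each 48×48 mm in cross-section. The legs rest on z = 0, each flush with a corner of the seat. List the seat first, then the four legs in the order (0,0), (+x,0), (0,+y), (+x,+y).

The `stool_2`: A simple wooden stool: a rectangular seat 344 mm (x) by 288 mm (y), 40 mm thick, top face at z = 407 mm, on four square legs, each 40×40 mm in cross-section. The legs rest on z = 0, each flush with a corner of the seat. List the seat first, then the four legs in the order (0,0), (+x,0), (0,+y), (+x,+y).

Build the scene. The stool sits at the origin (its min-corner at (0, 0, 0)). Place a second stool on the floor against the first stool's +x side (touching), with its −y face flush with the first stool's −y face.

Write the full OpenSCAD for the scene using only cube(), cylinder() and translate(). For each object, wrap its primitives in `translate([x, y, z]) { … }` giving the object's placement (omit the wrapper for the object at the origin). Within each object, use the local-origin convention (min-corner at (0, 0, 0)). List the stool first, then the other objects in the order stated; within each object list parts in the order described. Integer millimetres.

translate([0, 0, 369]) cube([303, 352, 36]);
cube([48, 48, 369]);
translate([255, 0, 0]) cube([48, 48, 369]);
translate([0, 304, 0]) cube([48, 48, 369]);
translate([255, 304, 0]) cube([48, 48, 369]);
translate([303, 0, 0]) {
  translate([0, 0, 367]) cube([344, 288, 40]);
  cube([40, 40, 367]);
  translate([304, 0, 0]) cube([40, 40, 367]);
  translate([0, 248, 0]) cube([40, 40, 367]);
  translate([304, 248, 0]) cube([40, 40, 367]);
}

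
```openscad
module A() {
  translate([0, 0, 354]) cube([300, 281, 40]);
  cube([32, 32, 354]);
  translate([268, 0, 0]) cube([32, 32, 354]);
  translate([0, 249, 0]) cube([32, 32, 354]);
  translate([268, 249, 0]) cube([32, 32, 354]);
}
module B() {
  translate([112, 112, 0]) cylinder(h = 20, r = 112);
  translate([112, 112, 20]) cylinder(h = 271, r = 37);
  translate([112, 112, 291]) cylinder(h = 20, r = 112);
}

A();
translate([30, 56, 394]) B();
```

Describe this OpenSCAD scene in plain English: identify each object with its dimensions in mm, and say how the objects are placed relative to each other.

A is a four-legged stool. The seat is 300×281 mm, 40 mm thick, top at z = 394 mm. It stands on four square legs, each 32×32 mm in cross-section, from z = 0 to the seat underside, each flush with a corner of the seat.

B is a spool: two coaxial disc flanges of radius 112 mm and thickness 20 mm, joined by a core cylinder of radius 37 mm and height 271 mm. The lower flange rests on z = 0 and the three cylinders share a vertical axis.

The spool is on top of the stool.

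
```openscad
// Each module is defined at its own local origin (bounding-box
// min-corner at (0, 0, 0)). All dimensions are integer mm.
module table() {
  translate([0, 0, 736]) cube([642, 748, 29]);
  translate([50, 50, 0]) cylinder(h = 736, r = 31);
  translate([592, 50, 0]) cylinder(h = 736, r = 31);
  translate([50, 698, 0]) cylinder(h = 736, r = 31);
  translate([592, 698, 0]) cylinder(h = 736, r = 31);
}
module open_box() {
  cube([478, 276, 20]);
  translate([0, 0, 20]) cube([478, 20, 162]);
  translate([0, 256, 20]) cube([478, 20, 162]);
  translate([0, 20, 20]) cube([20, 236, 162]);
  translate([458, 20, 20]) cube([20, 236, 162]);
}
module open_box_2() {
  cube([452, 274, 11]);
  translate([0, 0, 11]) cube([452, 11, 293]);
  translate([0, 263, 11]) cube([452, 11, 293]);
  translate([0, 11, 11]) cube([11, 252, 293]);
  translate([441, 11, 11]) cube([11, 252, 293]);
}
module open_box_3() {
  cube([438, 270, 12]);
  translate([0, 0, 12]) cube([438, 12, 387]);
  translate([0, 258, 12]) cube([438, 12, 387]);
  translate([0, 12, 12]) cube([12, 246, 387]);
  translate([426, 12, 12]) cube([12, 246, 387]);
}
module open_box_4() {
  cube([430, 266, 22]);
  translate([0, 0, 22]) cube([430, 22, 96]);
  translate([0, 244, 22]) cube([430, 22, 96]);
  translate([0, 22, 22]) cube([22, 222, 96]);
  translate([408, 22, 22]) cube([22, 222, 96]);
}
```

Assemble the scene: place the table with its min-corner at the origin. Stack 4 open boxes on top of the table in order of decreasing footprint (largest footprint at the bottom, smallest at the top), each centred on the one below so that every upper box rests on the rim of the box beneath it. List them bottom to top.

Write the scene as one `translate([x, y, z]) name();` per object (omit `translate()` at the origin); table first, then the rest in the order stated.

table();
translate([82, 236, 765]) open_box();
translate([95, 237, 947]) open_box_2();
translate([102, 239, 1251]) open_box_3();
translate([106, 241, 1650]) open_box_4();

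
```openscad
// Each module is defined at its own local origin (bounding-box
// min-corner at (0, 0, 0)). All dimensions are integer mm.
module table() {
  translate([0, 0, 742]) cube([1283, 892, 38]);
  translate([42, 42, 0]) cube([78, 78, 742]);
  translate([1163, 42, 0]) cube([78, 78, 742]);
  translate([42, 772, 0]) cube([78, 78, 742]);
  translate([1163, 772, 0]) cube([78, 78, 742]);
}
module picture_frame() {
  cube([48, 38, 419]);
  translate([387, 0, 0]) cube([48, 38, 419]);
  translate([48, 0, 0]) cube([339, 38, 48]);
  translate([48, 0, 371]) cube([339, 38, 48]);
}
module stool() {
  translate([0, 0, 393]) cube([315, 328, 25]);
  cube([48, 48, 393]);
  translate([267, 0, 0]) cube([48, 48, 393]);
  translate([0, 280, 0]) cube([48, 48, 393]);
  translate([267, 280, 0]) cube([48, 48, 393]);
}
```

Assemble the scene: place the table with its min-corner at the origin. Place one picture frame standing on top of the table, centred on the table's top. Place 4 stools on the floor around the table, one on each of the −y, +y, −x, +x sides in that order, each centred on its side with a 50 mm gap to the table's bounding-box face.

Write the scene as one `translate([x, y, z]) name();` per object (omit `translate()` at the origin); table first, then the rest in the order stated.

table();
translate([424, 427, 780]) picture_frame();
translate([484, -378, 0]) stool();
translate([484, 942, 0]) stool();
translate([-365, 282, 0]) stool();
translate([1333, 282, 0]) stool();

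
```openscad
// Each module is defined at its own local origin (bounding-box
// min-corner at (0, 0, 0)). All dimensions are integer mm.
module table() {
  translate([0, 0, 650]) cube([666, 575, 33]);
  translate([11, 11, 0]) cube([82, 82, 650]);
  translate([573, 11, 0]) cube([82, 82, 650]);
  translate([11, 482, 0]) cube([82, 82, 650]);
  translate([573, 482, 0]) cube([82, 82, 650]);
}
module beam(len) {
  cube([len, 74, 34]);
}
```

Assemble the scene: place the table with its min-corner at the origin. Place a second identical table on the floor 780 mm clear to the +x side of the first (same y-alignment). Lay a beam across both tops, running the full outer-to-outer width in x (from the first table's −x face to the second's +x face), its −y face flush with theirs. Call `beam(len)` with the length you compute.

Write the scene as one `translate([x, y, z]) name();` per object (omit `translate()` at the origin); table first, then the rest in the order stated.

table();
translate([1446, 0, 0]) table();
translate([0, 0, 683]) beam(2112);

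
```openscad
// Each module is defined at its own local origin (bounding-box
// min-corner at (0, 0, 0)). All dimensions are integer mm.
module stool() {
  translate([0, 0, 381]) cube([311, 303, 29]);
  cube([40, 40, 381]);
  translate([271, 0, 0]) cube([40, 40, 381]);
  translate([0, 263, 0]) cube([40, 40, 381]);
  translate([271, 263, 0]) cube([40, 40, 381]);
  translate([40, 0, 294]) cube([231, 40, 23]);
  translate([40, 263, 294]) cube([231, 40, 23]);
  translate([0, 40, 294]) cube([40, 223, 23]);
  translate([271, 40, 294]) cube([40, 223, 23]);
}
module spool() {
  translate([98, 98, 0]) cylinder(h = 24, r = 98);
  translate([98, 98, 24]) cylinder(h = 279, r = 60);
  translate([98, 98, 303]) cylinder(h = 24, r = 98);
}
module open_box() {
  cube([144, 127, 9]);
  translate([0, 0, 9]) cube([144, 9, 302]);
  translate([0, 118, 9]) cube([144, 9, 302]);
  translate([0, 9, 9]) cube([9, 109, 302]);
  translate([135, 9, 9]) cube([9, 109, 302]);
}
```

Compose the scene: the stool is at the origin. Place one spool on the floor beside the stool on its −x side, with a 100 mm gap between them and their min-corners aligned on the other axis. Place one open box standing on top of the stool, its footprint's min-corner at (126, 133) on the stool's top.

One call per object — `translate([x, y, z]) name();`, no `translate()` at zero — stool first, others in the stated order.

stool();
translate([-296, 0, 0]) spool();
translate([126, 133, 410]) open_box();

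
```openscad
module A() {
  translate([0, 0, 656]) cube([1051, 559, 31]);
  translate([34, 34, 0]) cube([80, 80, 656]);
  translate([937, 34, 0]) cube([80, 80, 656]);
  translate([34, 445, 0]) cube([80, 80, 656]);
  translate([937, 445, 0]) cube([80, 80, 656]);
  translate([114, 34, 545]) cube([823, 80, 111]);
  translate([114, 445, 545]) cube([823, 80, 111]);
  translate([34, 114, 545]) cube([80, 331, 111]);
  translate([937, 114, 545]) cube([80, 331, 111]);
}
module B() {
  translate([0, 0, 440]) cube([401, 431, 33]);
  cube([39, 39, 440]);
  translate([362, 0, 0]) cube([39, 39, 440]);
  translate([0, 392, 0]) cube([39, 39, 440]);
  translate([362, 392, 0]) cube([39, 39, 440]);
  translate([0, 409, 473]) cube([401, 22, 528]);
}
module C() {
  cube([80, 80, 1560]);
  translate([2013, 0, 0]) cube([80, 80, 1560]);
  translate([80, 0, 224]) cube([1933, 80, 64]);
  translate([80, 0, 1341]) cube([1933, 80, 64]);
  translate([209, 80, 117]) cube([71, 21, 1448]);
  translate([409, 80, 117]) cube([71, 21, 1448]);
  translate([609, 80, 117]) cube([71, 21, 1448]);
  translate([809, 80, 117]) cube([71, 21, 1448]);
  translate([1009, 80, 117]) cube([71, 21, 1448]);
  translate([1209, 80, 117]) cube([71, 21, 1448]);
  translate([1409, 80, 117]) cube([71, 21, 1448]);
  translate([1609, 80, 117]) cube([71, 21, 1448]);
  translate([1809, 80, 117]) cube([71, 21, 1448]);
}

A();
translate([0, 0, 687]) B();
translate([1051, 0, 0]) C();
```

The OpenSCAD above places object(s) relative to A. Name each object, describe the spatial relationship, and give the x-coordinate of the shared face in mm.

The table's +x face and the fence section's −x face are both at x = 1051 mm.

A is a table. B is a chair. C is a fence section. The chair is on top of the table. The fence section is against the table's +x side, with their −y faces flush. The x-coordinate of the shared face is 1051 mm.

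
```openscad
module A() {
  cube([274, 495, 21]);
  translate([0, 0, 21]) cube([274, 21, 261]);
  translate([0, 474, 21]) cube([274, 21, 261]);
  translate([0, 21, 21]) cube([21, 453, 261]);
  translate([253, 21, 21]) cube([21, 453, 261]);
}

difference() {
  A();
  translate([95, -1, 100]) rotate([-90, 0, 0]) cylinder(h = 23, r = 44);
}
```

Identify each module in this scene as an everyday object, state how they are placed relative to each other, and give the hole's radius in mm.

The subtracted cylinder has r = 44 mm.

A is an open box. The open box has a circular hole through its front wall. The hole's radius is 44 mm.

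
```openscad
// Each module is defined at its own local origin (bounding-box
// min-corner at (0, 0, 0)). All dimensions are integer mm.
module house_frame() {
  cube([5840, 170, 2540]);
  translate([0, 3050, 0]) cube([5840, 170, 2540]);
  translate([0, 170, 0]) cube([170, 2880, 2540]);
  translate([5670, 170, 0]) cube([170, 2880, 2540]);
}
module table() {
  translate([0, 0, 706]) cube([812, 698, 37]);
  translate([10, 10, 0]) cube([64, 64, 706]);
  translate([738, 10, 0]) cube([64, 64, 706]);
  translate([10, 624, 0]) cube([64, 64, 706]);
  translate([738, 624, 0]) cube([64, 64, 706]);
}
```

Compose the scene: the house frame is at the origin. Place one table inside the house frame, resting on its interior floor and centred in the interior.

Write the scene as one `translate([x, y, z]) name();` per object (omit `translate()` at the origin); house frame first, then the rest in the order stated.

house_frame();
translate([2514, 1261, 0]) table();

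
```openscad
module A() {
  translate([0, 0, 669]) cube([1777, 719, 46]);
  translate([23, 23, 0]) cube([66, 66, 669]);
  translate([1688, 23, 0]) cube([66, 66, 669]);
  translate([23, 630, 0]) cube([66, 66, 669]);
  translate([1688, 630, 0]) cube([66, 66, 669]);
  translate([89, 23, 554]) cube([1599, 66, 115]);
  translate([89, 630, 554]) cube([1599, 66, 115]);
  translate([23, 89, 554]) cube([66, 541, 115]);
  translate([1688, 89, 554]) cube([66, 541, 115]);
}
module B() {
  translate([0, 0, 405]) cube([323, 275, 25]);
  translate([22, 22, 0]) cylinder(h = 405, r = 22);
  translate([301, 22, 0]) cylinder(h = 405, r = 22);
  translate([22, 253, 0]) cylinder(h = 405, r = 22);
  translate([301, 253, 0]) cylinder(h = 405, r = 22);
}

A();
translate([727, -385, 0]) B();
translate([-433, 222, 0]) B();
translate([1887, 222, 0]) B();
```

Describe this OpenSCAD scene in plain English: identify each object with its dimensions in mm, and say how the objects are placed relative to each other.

A is a table with a 1777×719 mm rectangular top, 46 mm thick, top surface at z = 715 mm, supported by four 66×66 mm square legs, each inset 23 mm from the nearest pair of top edges, running from the floor. Four apron rails, 66 mm thick and 115 mm tall, run between adjacent legs with their top edges flush with the underside of the top and their outer faces flush with the legs' outer faces.

B is a four-legged stool. The seat is a 323×275×25 mm slab whose top surface is at z = 430 mm; four round legs, each 44 mm in diameter, run from the floor (z = 0) to the underside of the seat, each leg's axis is inset half a diameter from the nearest pair of seat edges (so the leg's bounding box is flush with the corner).

Three stools sit around the table at the −y, −x, +x sides.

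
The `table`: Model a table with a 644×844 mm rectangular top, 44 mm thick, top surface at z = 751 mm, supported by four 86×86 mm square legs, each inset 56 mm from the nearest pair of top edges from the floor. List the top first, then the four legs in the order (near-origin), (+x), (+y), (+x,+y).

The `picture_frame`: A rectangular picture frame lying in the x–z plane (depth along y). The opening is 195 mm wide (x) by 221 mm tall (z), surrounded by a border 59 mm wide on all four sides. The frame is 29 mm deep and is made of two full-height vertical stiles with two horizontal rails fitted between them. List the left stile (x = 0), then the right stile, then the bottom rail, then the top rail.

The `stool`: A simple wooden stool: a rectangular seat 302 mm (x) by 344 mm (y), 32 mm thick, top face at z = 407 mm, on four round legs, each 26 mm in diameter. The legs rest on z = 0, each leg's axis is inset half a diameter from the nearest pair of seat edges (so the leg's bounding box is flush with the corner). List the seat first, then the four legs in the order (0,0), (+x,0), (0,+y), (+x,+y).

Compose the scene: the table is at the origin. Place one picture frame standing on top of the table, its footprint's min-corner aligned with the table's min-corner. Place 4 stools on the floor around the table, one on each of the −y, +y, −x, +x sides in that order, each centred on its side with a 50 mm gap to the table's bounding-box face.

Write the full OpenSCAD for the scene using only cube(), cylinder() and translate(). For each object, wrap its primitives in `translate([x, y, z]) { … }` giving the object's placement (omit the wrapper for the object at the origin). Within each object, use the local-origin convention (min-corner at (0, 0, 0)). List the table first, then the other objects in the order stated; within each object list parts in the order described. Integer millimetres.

translate([0, 0, 707]) cube([644, 844, 44]);
translate([56, 56, 0]) cube([86, 86, 707]);
translate([502, 56, 0]) cube([86, 86, 707]);
translate([56, 702, 0]) cube([86, 86, 707]);
translate([502, 702, 0]) cube([86, 86, 707]);
translate([0, 0, 751]) {
  cube([59, 29, 339]);
  translate([254, 0, 0]) cube([59, 29, 339]);
  translate([59, 0, 0]) cube([195, 29, 59]);
  translate([59, 0, 280]) cube([195, 29, 59]);
}
translate([171, -394, 0]) {
  translate([0, 0, 375]) cube([302, 344, 32]);
  translate([13, 13, 0]) cylinder(h = 375, r = 13);
  translate([289, 13, 0]) cylinder(h = 375, r = 13);
  translate([13, 331, 0]) cylinder(h = 375, r = 13);
  translate([289, 331, 0]) cylinder(h = 375, r = 13);
}
translate([171, 894, 0]) {
  translate([0, 0, 375]) cube([302, 344, 32]);
  translate([13, 13, 0]) cylinder(h = 375, r = 13);
  translate([289, 13, 0]) cylinder(h = 375, r = 13);
  translate([13, 331, 0]) cylinder(h = 375, r = 13);
  translate([289, 331, 0]) cylinder(h = 375, r = 13);
}
translate([-352, 250, 0]) {
  translate([0, 0, 375]) cube([302, 344, 32]);
  translate([13, 13, 0]) cylinder(h = 375, r = 13);
  translate([289, 13, 0]) cylinder(h = 375, r = 13);
  translate([13, 331, 0]) cylinder(h = 375, r = 13);
  translate([289, 331, 0]) cylinder(h = 375, r = 13);
}
translate([694, 250, 0]) {
  translate([0, 0, 375]) cube([302, 344, 32]);
  translate([13, 13, 0]) cylinder(h = 375, r = 13);
  translate([289, 13, 0]) cylinder(h = 375, r = 13);
  translate([13, 331, 0]) cylinder(h = 375, r = 13);
  translate([289, 331, 0]) cylinder(h = 375, r = 13);
}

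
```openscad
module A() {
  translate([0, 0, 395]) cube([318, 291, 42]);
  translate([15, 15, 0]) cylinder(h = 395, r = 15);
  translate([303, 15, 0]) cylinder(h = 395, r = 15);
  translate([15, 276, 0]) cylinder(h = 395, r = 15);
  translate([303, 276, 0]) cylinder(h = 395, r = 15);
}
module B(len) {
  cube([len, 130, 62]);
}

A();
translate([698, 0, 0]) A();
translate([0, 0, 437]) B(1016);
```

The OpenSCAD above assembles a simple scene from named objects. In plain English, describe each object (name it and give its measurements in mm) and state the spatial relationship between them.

A is a four-legged stool. The seat is 318×291 mm, 42 mm thick, top at z = 437 mm. It stands on four round legs, each 30 mm in diameter, from z = 0 to the seat underside, each leg's axis is inset half a diameter from the nearest pair of seat edges (so the leg's bounding box is flush with the corner).

B is a rectangular beam 1016 mm long (x), 130 mm deep (y), 62 mm thick (z).

The beam spans the tops of two stools placed 380 mm apart, resting at z = 437 mm.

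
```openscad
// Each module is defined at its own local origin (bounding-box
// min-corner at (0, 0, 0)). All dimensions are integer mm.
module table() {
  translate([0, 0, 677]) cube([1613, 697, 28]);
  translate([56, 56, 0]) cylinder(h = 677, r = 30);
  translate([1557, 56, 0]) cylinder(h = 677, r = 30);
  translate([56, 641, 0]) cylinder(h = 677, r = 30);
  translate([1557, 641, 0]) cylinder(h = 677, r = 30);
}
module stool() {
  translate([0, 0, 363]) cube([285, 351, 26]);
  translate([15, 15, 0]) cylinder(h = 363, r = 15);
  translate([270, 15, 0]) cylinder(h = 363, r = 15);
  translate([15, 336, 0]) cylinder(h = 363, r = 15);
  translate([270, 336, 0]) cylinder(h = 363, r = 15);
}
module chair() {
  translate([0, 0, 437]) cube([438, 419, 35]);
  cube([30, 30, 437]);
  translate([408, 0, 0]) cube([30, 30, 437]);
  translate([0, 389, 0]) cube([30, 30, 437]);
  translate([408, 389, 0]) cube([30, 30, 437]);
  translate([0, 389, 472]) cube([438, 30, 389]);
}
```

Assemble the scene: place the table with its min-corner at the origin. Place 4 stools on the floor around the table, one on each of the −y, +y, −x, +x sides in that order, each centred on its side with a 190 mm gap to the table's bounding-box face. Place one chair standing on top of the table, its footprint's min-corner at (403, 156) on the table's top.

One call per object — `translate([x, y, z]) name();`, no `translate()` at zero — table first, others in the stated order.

table();
translate([664, -541, 0]) stool();
translate([664, 887, 0]) stool();
translate([-475, 173, 0]) stool();
translate([1803, 173, 0]) stool();
translate([403, 156, 705]) chair();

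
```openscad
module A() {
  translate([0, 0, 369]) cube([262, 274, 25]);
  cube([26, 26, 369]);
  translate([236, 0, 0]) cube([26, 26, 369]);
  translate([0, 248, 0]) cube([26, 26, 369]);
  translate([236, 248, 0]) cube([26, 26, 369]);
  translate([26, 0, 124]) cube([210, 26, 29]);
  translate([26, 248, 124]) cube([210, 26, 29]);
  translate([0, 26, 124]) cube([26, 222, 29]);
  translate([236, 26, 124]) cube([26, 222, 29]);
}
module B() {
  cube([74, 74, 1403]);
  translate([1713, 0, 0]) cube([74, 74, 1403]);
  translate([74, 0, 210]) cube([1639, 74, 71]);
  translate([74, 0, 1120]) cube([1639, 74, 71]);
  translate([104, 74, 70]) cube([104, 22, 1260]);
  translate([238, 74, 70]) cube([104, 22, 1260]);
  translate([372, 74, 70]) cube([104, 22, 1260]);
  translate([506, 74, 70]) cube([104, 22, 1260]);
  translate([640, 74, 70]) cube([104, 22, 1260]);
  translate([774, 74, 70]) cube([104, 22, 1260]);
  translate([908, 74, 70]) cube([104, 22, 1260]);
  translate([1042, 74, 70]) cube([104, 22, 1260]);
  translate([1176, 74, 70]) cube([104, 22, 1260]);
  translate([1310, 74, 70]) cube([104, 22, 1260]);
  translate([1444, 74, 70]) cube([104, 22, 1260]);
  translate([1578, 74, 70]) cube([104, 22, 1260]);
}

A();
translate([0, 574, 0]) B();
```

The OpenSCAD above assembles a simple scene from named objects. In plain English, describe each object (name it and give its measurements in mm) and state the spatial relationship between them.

A is a four-legged stool. The seat is a 262×274×25 mm slab whose top surface is at z = 394 mm; four square legs, each 26×26 mm in cross-section, run from the floor (z = 0) to the underside of the seat, each flush with a corner of the seat. Four stretchers, 26 mm wide and 29 mm tall, connect adjacent legs with their undersides at z = 124 mm, each running between the inner faces of the legs it joins and aligned with the legs' outer faces on the other axis.

B is a fence section. Two 74×74 mm posts, 1403 mm tall, stand on the floor with a clear span of 1639 mm between their inner faces. Two horizontal rails of 74×71 mm section span the gap between the posts with their undersides at z = 210 mm and z = 1120 mm, flush with the posts' −y face. 12 pickets, each 104 mm wide, 22 mm thick and 1260 mm tall, are fixed to the +y face of the rails with their bottoms at z = 70 mm, evenly spaced across the span with equal gaps (rounded down to the nearest mm) at the −x end and between each pair — any rounding remainder accumulates at the +x end.

The fence section is on the floor beside the stool on its +y side.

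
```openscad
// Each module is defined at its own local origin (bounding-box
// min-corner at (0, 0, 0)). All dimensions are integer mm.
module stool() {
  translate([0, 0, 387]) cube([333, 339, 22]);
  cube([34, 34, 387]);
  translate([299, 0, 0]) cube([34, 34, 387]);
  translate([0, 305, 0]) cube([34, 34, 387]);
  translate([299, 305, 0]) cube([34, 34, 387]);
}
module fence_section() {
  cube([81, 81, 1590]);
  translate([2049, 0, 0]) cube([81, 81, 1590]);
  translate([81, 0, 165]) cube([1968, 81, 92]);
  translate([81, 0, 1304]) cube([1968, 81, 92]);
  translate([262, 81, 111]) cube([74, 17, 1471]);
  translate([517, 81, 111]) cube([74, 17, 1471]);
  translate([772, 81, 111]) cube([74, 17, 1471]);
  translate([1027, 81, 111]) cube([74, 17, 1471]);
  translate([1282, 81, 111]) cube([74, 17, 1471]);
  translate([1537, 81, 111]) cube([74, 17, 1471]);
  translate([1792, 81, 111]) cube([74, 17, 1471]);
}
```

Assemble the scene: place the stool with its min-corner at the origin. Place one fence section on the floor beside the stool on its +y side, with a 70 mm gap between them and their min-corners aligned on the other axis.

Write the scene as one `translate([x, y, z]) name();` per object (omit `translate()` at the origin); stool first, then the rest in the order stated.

stool();
translate([0, 409, 0]) fence_section();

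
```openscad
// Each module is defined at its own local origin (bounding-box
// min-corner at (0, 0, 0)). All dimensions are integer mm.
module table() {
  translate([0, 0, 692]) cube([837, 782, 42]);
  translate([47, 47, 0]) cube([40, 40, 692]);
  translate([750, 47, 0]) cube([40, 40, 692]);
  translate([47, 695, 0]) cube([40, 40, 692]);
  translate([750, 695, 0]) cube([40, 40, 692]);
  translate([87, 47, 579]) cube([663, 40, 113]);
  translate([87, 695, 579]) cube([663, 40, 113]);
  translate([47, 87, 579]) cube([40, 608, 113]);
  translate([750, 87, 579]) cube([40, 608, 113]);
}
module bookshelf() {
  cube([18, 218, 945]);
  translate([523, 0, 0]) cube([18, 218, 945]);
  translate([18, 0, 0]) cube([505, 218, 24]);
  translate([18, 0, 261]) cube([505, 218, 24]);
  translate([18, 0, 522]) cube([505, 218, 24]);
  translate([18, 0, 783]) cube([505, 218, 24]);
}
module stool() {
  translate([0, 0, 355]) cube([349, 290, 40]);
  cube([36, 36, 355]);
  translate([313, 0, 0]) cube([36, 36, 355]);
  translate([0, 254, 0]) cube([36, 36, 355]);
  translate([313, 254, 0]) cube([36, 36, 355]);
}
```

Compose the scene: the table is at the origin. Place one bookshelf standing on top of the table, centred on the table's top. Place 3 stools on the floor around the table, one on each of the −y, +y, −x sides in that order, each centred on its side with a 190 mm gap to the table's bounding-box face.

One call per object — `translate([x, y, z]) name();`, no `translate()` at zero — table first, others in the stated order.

table();
translate([148, 282, 734]) bookshelf();
translate([244, -480, 0]) stool();
translate([244, 972, 0]) stool();
translate([-539, 246, 0]) stool();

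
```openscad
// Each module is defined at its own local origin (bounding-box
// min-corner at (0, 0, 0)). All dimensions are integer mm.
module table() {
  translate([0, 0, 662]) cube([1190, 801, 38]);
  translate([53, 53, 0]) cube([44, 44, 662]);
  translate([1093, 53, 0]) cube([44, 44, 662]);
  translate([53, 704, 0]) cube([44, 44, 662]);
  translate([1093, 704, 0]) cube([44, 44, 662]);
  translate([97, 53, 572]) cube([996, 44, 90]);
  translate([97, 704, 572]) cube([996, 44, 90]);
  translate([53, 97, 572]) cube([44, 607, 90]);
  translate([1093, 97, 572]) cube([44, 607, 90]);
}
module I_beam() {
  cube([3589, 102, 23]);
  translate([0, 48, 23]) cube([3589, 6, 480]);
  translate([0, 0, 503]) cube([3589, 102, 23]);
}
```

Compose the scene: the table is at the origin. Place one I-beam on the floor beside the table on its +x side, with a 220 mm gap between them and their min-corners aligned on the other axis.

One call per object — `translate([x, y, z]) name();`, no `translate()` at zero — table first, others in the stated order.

table();
translate([1410, 0, 0]) I_beam();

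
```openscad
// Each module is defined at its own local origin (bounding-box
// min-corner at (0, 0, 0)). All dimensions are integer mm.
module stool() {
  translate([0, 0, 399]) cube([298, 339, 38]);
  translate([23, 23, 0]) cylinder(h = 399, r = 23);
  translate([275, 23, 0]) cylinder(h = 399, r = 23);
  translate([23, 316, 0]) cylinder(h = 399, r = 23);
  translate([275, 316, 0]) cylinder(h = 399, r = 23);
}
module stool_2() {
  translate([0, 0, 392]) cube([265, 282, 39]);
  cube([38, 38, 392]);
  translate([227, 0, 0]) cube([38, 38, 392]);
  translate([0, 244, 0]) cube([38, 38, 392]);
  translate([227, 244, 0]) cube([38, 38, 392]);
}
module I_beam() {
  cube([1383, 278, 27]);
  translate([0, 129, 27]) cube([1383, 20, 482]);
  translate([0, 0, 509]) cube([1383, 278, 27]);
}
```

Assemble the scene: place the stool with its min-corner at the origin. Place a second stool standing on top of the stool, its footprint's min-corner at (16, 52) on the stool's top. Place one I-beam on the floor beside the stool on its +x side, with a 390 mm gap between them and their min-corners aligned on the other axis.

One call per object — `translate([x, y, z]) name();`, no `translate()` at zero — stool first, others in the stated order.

stool();
translate([16, 52, 437]) stool_2();
translate([688, 0, 0]) I_beam();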